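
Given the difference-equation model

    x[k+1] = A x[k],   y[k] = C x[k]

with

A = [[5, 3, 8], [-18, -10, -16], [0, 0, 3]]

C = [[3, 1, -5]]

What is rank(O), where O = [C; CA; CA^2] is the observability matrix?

CA = [[-3, -1, -7]]
CA^2 = [[3, 1, -29]]
Observability matrix O = [C; CA; CA^2] = [[3, 1, -5], [-3, -1, -7], [3, 1, -29]]
The columns c1, c2, c3 of O are linearly dependent: -c1 + 3·c2 = 0 (check each entry), so rank(O) ≤ 2.
The 2×2 minor from rows 1, 2, columns 1, 3 is 3·(-7) - (-5)·(-3) = -21 - 15 = -36 ≠ 0, so rank(O) = 2.
rank(O) = 2 < n = 3, so the pair (A, C) is not completely observable.

2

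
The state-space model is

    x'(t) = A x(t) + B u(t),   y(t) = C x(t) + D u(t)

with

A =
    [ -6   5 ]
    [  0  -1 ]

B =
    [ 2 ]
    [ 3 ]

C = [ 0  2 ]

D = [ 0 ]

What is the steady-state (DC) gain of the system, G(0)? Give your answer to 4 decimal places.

G(0) = C(-A)^{-1}B + D = -C A^{-1} B + D.
det A = 6, so A^{-1} = (1/6)·adj(A) = [[-1/6, -5/6], [0, -1]]
A^{-1} B = [-17/6, -3]^T
C A^{-1} B = -6
G(0) = D - C A^{-1} B = 0 - (-6) = 6

6.0000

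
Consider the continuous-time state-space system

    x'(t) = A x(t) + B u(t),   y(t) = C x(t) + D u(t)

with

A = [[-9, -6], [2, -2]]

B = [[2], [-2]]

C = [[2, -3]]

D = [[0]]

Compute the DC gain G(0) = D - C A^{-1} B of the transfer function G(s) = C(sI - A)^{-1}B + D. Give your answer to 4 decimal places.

G(0) = C(-A)^{-1}B + D = -C A^{-1} B + D.
det A = 30, so A^{-1} = (1/30)·adj(A) = [[-1/15, 1/5], [-1/15, -3/10]]
A^{-1} B = [-8/15, 7/15]^T
C A^{-1} B = -37/15
G(0) = D - C A^{-1} B = 0 - (-37/15) = 37/15 ≈ 2.4667

2.4667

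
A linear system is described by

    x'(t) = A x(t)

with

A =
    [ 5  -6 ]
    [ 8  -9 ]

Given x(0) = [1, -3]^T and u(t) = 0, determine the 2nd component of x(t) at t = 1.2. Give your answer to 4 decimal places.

3.4783

det(sI - A) = s^2 - (tr A)s + det A, with tr A = 5 + (-9) = -4 and det A = 5·(-9) - (-6)·8 = -45 - (-48) = 3.
So p(s) = det(sI - A) = s^2 + 4s + 3.
Factor s^2 + 4s + 3: two numbers with sum -4 and product 3 are -1 and -3, so s^2 + 4s + 3 = (s + 1)(s + 3).
Hence p(s) = (s + 1) (s + 3), with roots -3, -1.
The eigenvalues -3, -1 are distinct and real, so A is diagonalisable and x(t) = e^{At} x(0) = V diag(e^{λ_i t}) V^{-1} x(0), where the columns of V are the eigenvectors.
λ = -3: A - (-3)I = [[8, -6], [8, -6]]. Row 1 gives 8·v1 + (-6)·v2 = 0, so take v_1 = [3, 4]^T.
λ = -1: A - (-1)I = [[6, -6], [8, -8]]. Row 1 gives 6·v1 + (-6)·v2 = 0, so take v_2 = [1, 1]^T.
V = [v_1 v_2] = [[3, 1], [4, 1]] has det V = -1, so V^{-1} = adj(V)/det V = [[-1, 1], [4, -3]].
Modal coordinates z(0) = V^{-1} x(0): (-1)·1 + 1·(-3) = -4; 4·1 + (-3)·(-3) = 13; so z(0) = [-4, 13]^T.
x_2(t) = Σ_i (v_i)_2 · z_i(0) · e^{λ_i t} (row 2 of V times the modal terms).
x_2(1.2) = 4·(-4)·e^{-3·1.2} + 1·13·e^{-1·1.2} = (-16)·0.027324 + 13·0.301194 = 3.4783.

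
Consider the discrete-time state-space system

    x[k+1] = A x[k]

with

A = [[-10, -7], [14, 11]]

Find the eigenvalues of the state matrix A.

det(zI - A) = z^2 - (tr A)z + det A, with tr A = (-10) + 11 = 1 and det A = (-10)·11 - (-7)·14 = -110 - (-98) = -12.
So p(z) = det(zI - A) = z^2 - z - 12.
Factor z^2 - z - 12: two numbers with sum 1 and product -12 are 4 and -3, so z^2 - z - 12 = (z - 4)(z + 3).
Hence p(z) = (z - 4) (z + 3), with roots -3, 4.

-3, 4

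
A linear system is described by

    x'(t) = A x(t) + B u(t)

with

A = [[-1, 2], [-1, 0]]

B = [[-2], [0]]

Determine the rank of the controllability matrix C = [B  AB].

AB = [[2], [2]]
Controllability matrix C = [B  AB] = [[-2, 2], [0, 2]]
det(C) = (-2)·2 - 2·0 = -4 - 0 = -4 ≠ 0, so rank(C) = 2.
rank(C) = 2 = n, so the pair (A, B) is completely controllable.

2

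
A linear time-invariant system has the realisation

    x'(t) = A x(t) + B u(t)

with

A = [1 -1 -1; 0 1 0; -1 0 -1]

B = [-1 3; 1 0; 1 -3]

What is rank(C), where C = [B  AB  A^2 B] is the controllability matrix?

3

AB = [[-3, 6], [1, 0], [0, 0]]
A^2B = [[-4, 6], [1, 0], [3, -6]]
Controllability matrix C = [B  AB  A^2B] = [[-1, 3, -3, 6, -4, 6], [1, 0, 1, 0, 1, 0], [1, -3, 0, 0, 3, -6]]
Take the 3×3 submatrix of C formed by columns 1, 2, 3: [[-1, 3, -3], [1, 0, 1], [1, -3, 0]]. Its determinant is (-1)·(0·0 - 1·(-3)) - 3·(1·0 - 1·1) + (-3)·(1·(-3) - 0·1) = (-1)·3 - 3·(-1) + (-3)·(-3) = 9 ≠ 0.
So rank(C) ≥ 3; since C has 3 rows, rank(C) = 3.
rank(C) = 3 = n, so the pair (A, B) is completely controllable.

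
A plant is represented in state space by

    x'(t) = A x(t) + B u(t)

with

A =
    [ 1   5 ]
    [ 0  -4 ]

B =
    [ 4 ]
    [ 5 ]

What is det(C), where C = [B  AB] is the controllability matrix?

-225

AB = [[29], [-20]]
Controllability matrix C = [B  AB] = [[4, 29], [5, -20]]
det(C) = 4·(-20) - 29·5 = -80 - 145 = -225
Since det(C) ≠ 0, rank(C) = 2 and the system is completely controllable.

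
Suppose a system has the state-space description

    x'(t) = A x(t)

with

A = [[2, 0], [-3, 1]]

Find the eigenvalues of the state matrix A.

1, 2

det(sI - A) = s^2 - (tr A)s + det A, with tr A = 2 + 1 = 3 and det A = 2·1 - 0·(-3) = 2 - 0 = 2.
So p(s) = det(sI - A) = s^2 - 3s + 2.
Factor s^2 - 3s + 2: two numbers with sum 3 and product 2 are 2 and 1, so s^2 - 3s + 2 = (s - 2)(s - 1).
Hence p(s) = (s - 2) (s - 1), with roots 1, 2.
At least one eigenvalue has non-negative real part, so the system is not asymptotically stable.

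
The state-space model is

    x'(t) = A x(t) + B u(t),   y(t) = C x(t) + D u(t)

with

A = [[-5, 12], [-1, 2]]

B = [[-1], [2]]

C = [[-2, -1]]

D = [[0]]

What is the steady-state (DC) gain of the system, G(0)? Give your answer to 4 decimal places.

-31.5000

G(0) = C(-A)^{-1}B + D = -C A^{-1} B + D.
det A = 2, so A^{-1} = (1/2)·adj(A) = [[1, -6], [1/2, -5/2]]
A^{-1} B = [-13, -11/2]^T
C A^{-1} B = 63/2
G(0) = D - C A^{-1} B = 0 - (63/2) = -63/2 ≈ -31.5000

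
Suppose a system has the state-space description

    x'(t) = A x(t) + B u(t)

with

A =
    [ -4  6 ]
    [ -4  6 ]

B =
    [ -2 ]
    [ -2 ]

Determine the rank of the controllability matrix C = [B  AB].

1

AB = [[-4], [-4]]
Controllability matrix C = [B  AB] = [[-2, -4], [-2, -4]]
Every column of C is a scalar multiple of column 1 = [-2, -2] (multipliers 1, 2), so the columns span a one-dimensional space.
C ≠ 0, hence rank(C) = 1.
rank(C) = 1 < n = 2, so the pair (A, B) is not completely controllable.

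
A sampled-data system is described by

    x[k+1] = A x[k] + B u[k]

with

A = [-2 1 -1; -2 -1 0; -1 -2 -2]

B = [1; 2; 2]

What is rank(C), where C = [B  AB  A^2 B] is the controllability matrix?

AB = [[-2], [-4], [-9]]
A^2B = [[9], [8], [28]]
Controllability matrix C = [B  AB  A^2B] = [[1, -2, 9], [2, -4, 8], [2, -9, 28]]
det(C) = 1·((-4)·28 - 8·(-9)) - (-2)·(2·28 - 8·2) + 9·(2·(-9) - (-4)·2) = 1·(-40) - (-2)·40 + 9·(-10) = -50 ≠ 0, so rank(C) = 3.
rank(C) = 3 = n, so the pair (A, B) is completely controllable.

3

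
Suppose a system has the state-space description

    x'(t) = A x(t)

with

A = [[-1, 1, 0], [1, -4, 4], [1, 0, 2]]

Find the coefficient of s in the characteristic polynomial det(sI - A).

Expand det(sI - A) for the 3×3 matrix.
p(s) = s^3 + 3s^2 - 7s - 10.
(Check: constant term = det(-A) = (-1)^3 det A = -10; coefficient of s^2 = -tr A = 3.)
The coefficient of s is -7.

-7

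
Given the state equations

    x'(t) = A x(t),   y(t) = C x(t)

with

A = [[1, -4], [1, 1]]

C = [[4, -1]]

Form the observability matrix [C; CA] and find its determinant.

CA = [[3, -17]]
Observability matrix O = [C; CA] = [[4, -1], [3, -17]]
det(O) = 4·(-17) - (-1)·3 = -68 - (-3) = -65
Since det(O) ≠ 0, rank(O) = 2 and the system is completely observable.

-65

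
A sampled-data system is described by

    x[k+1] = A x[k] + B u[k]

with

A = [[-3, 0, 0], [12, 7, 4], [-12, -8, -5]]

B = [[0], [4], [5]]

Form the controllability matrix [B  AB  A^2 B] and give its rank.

AB = [[0], [48], [-57]]
A^2B = [[0], [108], [-99]]
Controllability matrix C = [B  AB  A^2B] = [[0, 0, 0], [4, 48, 108], [5, -57, -99]]
Row 1 of C is identically zero, so rank(C) ≤ 2.
The 2×2 minor from rows 2, 3, columns 1, 2 is 4·(-57) - 48·5 = -228 - 240 = -468 ≠ 0, so rank(C) = 2.
rank(C) = 2 < n = 3, so the pair (A, B) is not completely controllable.

2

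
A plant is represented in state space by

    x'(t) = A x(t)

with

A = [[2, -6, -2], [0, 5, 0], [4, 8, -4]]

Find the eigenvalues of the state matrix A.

det(sI - A) = s^3 - (tr A)s^2 + (M11 + M22 + M33)s - det A, where Mii is the 2×2 principal minor of A obtained by deleting row i and column i.
tr A = 2 + 5 + (-4) = 3; M11 = 5·(-4) - 0·8 = -20 - 0 = -20; M22 = 2·(-4) - (-2)·4 = -8 - (-8) = 0; M33 = 2·5 - (-6)·0 = 10 - 0 = 10; sum of minors = -10.
det A = 2·(5·(-4) - 0·8) - (-6)·(0·(-4) - 0·4) + (-2)·(0·8 - 5·4) = 2·(-20) - (-6)·0 + (-2)·(-20) = 0.
So p(s) = det(sI - A) = s^3 - 3s^2 - 10s.
The constant term is 0, so p(s) = s(s^2 - 3s - 10).
Factor s^2 - 3s - 10: two numbers with sum 3 and product -10 are 5 and -2, so s^2 - 3s - 10 = (s - 5)(s + 2).
Hence p(s) = s (s - 5) (s + 2), with roots -2, 0, 5.
At least one eigenvalue has non-negative real part, so the system is not asymptotically stable.

-2, 0, 5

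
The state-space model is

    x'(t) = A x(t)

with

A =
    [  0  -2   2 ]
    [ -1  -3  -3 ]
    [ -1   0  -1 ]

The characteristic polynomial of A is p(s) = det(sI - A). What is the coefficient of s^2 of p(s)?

4

Expand det(sI - A) for the 3×3 matrix.
p(s) = s^3 + 4s^2 + 3s + 10.
(Check: constant term = det(-A) = (-1)^3 det A = 10; coefficient of s^2 = -tr A = 4.)
The coefficient of s^2 is 4.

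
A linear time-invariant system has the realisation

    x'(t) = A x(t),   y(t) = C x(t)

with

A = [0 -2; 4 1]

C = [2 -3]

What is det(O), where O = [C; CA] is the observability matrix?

-50

CA = [[-12, -7]]
Observability matrix O = [C; CA] = [[2, -3], [-12, -7]]
det(O) = 2·(-7) - (-3)·(-12) = -14 - 36 = -50
Since det(O) ≠ 0, rank(O) = 2 and the system is completely observable.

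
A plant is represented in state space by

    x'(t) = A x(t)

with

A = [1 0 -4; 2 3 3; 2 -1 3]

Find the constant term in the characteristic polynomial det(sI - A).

-44

Expand det(sI - A) for the 3×3 matrix.
p(s) = s^3 - 7s^2 + 26s - 44.
(Check: constant term = det(-A) = (-1)^3 det A = -44; coefficient of s^2 = -tr A = -7.)
The constant term is -44.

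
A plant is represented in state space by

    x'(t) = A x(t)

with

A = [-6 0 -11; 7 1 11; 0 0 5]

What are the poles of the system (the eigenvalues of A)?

det(sI - A) = s^3 - (tr A)s^2 + (M11 + M22 + M33)s - det A, where Mii is the 2×2 principal minor of A obtained by deleting row i and column i.
tr A = (-6) + 1 + 5 = 0; M11 = 1·5 - 11·0 = 5 - 0 = 5; M22 = (-6)·5 - (-11)·0 = -30 - 0 = -30; M33 = (-6)·1 - 0·7 = -6 - 0 = -6; sum of minors = -31.
det A = (-6)·(1·5 - 11·0) - 0·(7·5 - 11·0) + (-11)·(7·0 - 1·0) = (-6)·5 - 0·35 + (-11)·0 = -30.
So p(s) = det(sI - A) = s^3 - 31s + 30.
Rational-root test: any integer root divides 30. Testing small divisors, s = 1 works: p(1) = 1 + 0 + (-31) + 30 = 0, so (s - 1) is a factor.
Dividing, p(s) = (s - 1)(s^2 + s - 30).
Factor s^2 + s - 30: two numbers with sum -1 and product -30 are 5 and -6, so s^2 + s - 30 = (s - 5)(s + 6).
Hence p(s) = (s - 5) (s - 1) (s + 6), with roots -6, 1, 5.
At least one eigenvalue has non-negative real part, so the system is not asymptotically stable.

-6, 1, 5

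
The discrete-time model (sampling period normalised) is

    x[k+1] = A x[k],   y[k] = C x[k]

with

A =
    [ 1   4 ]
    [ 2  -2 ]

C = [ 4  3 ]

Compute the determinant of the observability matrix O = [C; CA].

10

CA = [[10, 10]]
Observability matrix O = [C; CA] = [[4, 3], [10, 10]]
det(O) = 4·10 - 3·10 = 40 - 30 = 10
Since det(O) ≠ 0, rank(O) = 2 and the system is completely observable.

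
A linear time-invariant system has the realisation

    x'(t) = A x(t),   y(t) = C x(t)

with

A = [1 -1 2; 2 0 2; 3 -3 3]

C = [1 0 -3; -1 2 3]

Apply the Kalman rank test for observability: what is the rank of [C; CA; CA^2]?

CA = [[-8, 8, -7], [12, -8, 11]]
CA^2 = [[-13, 29, -21], [29, -45, 41]]
Observability matrix O = [C; CA; CA^2] = [[1, 0, -3], [-1, 2, 3], [-8, 8, -7], [12, -8, 11], [-13, 29, -21], [29, -45, 41]]
Take the 3×3 submatrix of O formed by rows 1, 2, 3: [[1, 0, -3], [-1, 2, 3], [-8, 8, -7]]. Its determinant is 1·(2·(-7) - 3·8) - 0·((-1)·(-7) - 3·(-8)) + (-3)·((-1)·8 - 2·(-8)) = 1·(-38) - 0·31 + (-3)·8 = -62 ≠ 0.
So rank(O) ≥ 3; since O has 3 columns, rank(O) = 3.
rank(O) = 3 = n, so the pair (A, C) is completely observable.

3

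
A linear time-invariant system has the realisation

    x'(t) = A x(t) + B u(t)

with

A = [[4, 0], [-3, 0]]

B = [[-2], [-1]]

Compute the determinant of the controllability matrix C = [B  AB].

AB = [[-8], [6]]
Controllability matrix C = [B  AB] = [[-2, -8], [-1, 6]]
det(C) = (-2)·6 - (-8)·(-1) = -12 - 8 = -20
Since det(C) ≠ 0, rank(C) = 2 and the system is completely controllable.

-20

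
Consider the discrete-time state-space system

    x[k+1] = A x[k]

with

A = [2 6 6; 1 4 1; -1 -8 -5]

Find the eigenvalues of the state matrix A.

det(zI - A) = z^3 - (tr A)z^2 + (M11 + M22 + M33)z - det A, where Mii is the 2×2 principal minor of A obtained by deleting row i and column i.
tr A = 2 + 4 + (-5) = 1; M11 = 4·(-5) - 1·(-8) = -20 - (-8) = -12; M22 = 2·(-5) - 6·(-1) = -10 - (-6) = -4; M33 = 2·4 - 6·1 = 8 - 6 = 2; sum of minors = -14.
det A = 2·(4·(-5) - 1·(-8)) - 6·(1·(-5) - 1·(-1)) + 6·(1·(-8) - 4·(-1)) = 2·(-12) - 6·(-4) + 6·(-4) = -24.
So p(z) = det(zI - A) = z^3 - z^2 - 14z + 24.
Rational-root test: any integer root divides 24. Testing small divisors, z = 2 works: p(2) = 8 + (-4) + (-28) + 24 = 0, so (z - 2) is a factor.
Dividing, p(z) = (z - 2)(z^2 + z - 12).
Factor z^2 + z - 12: two numbers with sum -1 and product -12 are 3 and -4, so z^2 + z - 12 = (z - 3)(z + 4).
Hence p(z) = (z - 3) (z - 2) (z + 4), with roots -4, 2, 3.

-4, 2, 3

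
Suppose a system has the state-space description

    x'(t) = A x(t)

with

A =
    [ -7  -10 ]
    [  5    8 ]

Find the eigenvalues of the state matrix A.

det(sI - A) = s^2 - (tr A)s + det A, with tr A = (-7) + 8 = 1 and det A = (-7)·8 - (-10)·5 = -56 - (-50) = -6.
So p(s) = det(sI - A) = s^2 - s - 6.
Factor s^2 - s - 6: two numbers with sum 1 and product -6 are 3 and -2, so s^2 - s - 6 = (s - 3)(s + 2).
Hence p(s) = (s - 3) (s + 2), with roots -2, 3.
At least one eigenvalue has non-negative real part, so the system is not asymptotically stable.

-2, 3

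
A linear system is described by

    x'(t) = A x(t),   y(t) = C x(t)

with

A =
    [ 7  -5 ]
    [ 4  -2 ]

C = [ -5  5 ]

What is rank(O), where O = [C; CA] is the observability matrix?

1

CA = [[-15, 15]]
Observability matrix O = [C; CA] = [[-5, 5], [-15, 15]]
Every row of O is a scalar multiple of row 1 = [-5, 5] (multipliers 1, 3), so the rows span a one-dimensional space.
O ≠ 0, hence rank(O) = 1.
rank(O) = 1 < n = 2, so the pair (A, C) is not completely observable.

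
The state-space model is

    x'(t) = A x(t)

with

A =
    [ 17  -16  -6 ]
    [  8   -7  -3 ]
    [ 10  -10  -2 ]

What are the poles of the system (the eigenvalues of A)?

det(sI - A) = s^3 - (tr A)s^2 + (M11 + M22 + M33)s - det A, where Mii is the 2×2 principal minor of A obtained by deleting row i and column i.
tr A = 17 + (-7) + (-2) = 8; M11 = (-7)·(-2) - (-3)·(-10) = 14 - 30 = -16; M22 = 17·(-2) - (-6)·10 = -34 - (-60) = 26; M33 = 17·(-7) - (-16)·8 = -119 - (-128) = 9; sum of minors = 19.
det A = 17·((-7)·(-2) - (-3)·(-10)) - (-16)·(8·(-2) - (-3)·10) + (-6)·(8·(-10) - (-7)·10) = 17·(-16) - (-16)·14 + (-6)·(-10) = 12.
So p(s) = det(sI - A) = s^3 - 8s^2 + 19s - 12.
Rational-root test: any integer root divides -12. Testing small divisors, s = 1 works: p(1) = 1 + (-8) + 19 + (-12) = 0, so (s - 1) is a factor.
Dividing, p(s) = (s - 1)(s^2 - 7s + 12).
Factor s^2 - 7s + 12: two numbers with sum 7 and product 12 are 4 and 3, so s^2 - 7s + 12 = (s - 4)(s - 3).
Hence p(s) = (s - 4) (s - 3) (s - 1), with roots 1, 3, 4.
At least one eigenvalue has non-negative real part, so the system is not asymptotically stable.

1, 3, 4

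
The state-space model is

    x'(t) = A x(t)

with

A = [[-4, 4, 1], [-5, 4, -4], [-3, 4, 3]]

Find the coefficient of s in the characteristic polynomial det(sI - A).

23

Expand det(sI - A) for the 3×3 matrix.
p(s) = s^3 - 3s^2 + 23s + 12.
(Check: constant term = det(-A) = (-1)^3 det A = 12; coefficient of s^2 = -tr A = -3.)
The coefficient of s is 23.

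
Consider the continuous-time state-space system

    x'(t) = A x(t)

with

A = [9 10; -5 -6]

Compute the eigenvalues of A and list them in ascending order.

-1, 4

det(sI - A) = s^2 - (tr A)s + det A, with tr A = 9 + (-6) = 3 and det A = 9·(-6) - 10·(-5) = -54 - (-50) = -4.
So p(s) = det(sI - A) = s^2 - 3s - 4.
Factor s^2 - 3s - 4: two numbers with sum 3 and product -4 are 4 and -1, so s^2 - 3s - 4 = (s - 4)(s + 1).
Hence p(s) = (s - 4) (s + 1), with roots -1, 4.
At least one eigenvalue has non-negative real part, so the system is not asymptotically stable.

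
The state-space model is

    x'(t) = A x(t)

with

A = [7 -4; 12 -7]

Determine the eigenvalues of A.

det(sI - A) = s^2 - (tr A)s + det A, with tr A = 7 + (-7) = 0 and det A = 7·(-7) - (-4)·12 = -49 - (-48) = -1.
So p(s) = det(sI - A) = s^2 - 1.
Factor s^2 - 1: two numbers with sum 0 and product -1 are 1 and -1, so s^2 - 1 = (s - 1)(s + 1).
Hence p(s) = (s - 1) (s + 1), with roots -1, 1.
At least one eigenvalue has non-negative real part, so the system is not asymptotically stable.

-1, 1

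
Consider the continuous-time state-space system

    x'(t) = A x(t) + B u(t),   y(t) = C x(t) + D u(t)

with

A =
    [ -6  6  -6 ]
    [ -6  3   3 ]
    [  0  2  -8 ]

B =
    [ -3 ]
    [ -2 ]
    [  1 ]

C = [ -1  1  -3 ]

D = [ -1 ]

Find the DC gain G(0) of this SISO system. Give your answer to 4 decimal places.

-2.1667

G(0) = C(-A)^{-1}B + D = -C A^{-1} B + D.
det A = -36, so A^{-1} = (1/-36)·adj(A) = [[5/6, -1, -1], [4/3, -4/3, -3/2], [1/3, -1/3, -1/2]]
A^{-1} B = [-3/2, -17/6, -5/6]^T
C A^{-1} B = 7/6
G(0) = D - C A^{-1} B = -1 - (7/6) = -13/6 ≈ -2.1667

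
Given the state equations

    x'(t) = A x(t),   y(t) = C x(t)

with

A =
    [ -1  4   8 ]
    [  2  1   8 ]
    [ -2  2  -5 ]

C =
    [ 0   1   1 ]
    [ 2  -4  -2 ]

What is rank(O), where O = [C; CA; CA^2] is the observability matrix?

2

CA = [[0, 3, 3], [-6, 0, -6]]
CA^2 = [[0, 9, 9], [18, -36, -18]]
Observability matrix O = [C; CA; CA^2] = [[0, 1, 1], [2, -4, -2], [0, 3, 3], [-6, 0, -6], [0, 9, 9], [18, -36, -18]]
The columns c1, c2, c3 of O are linearly dependent: -c1 - c2 + c3 = 0 (check each entry), so rank(O) ≤ 2.
The 2×2 minor from rows 1, 2, columns 1, 2 is 0·(-4) - 1·2 = 0 - 2 = -2 ≠ 0, so rank(O) = 2.
rank(O) = 2 < n = 3, so the pair (A, C) is not completely observable.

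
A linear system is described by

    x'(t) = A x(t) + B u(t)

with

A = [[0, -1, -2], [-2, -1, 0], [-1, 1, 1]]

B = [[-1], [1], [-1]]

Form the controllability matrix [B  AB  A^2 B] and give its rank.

AB = [[1], [1], [1]]
A^2B = [[-3], [-3], [1]]
Controllability matrix C = [B  AB  A^2B] = [[-1, 1, -3], [1, 1, -3], [-1, 1, 1]]
det(C) = (-1)·(1·1 - (-3)·1) - 1·(1·1 - (-3)·(-1)) + (-3)·(1·1 - 1·(-1)) = (-1)·4 - 1·(-2) + (-3)·2 = -8 ≠ 0, so rank(C) = 3.
rank(C) = 3 = n, so the pair (A, B) is completely controllable.

3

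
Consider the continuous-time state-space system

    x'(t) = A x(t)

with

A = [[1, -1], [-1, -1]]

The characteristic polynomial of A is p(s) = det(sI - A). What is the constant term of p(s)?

-2

For a 2×2 matrix, det(sI - A) = s^2 - (tr A)s + det A.
tr A = 0, det A = -2.
So p(s) = s^2 - 2.
The constant term is -2.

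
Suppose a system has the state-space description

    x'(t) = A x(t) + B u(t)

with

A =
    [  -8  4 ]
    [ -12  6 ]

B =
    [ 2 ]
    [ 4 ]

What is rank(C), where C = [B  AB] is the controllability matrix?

AB = [[0], [0]]
Controllability matrix C = [B  AB] = [[2, 0], [4, 0]]
Every column of C is a scalar multiple of column 1 = [2, 4] (multipliers 1, 0), so the columns span a one-dimensional space.
C ≠ 0, hence rank(C) = 1.
rank(C) = 1 < n = 2, so the pair (A, B) is not completely controllable.

1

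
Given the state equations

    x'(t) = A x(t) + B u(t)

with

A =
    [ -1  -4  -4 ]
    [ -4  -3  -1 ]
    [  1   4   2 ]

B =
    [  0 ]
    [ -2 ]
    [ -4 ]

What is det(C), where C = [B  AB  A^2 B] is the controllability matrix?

12096

AB = [[24], [10], [-16]]
A^2B = [[0], [-110], [32]]
Controllability matrix C = [B  AB  A^2B] = [[0, 24, 0], [-2, 10, -110], [-4, -16, 32]]
Expanding along the first row, det(C) = 0·(10·32 - (-110)·(-16)) - 24·((-2)·32 - (-110)·(-4)) + 0·((-2)·(-16) - 10·(-4)) = 0·(-1440) - 24·(-504) + 0·72 = 12096
Since det(C) ≠ 0, rank(C) = 3 and the system is completely controllable.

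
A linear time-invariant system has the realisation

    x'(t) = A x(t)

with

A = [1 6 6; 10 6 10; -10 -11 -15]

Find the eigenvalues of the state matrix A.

det(sI - A) = s^3 - (tr A)s^2 + (M11 + M22 + M33)s - det A, where Mii is the 2×2 principal minor of A obtained by deleting row i and column i.
tr A = 1 + 6 + (-15) = -8; M11 = 6·(-15) - 10·(-11) = -90 - (-110) = 20; M22 = 1·(-15) - 6·(-10) = -15 - (-60) = 45; M33 = 1·6 - 6·10 = 6 - 60 = -54; sum of minors = 11.
det A = 1·(6·(-15) - 10·(-11)) - 6·(10·(-15) - 10·(-10)) + 6·(10·(-11) - 6·(-10)) = 1·20 - 6·(-50) + 6·(-50) = 20.
So p(s) = det(sI - A) = s^3 + 8s^2 + 11s - 20.
Rational-root test: any integer root divides -20. Testing small divisors, s = 1 works: p(1) = 1 + 8 + 11 + (-20) = 0, so (s - 1) is a factor.
Dividing, p(s) = (s - 1)(s^2 + 9s + 20).
Factor s^2 + 9s + 20: two numbers with sum -9 and product 20 are -4 and -5, so s^2 + 9s + 20 = (s + 4)(s + 5).
Hence p(s) = (s - 1) (s + 4) (s + 5), with roots -5, -4, 1.
At least one eigenvalue has non-negative real part, so the system is not asymptotically stable.

-5, -4, 1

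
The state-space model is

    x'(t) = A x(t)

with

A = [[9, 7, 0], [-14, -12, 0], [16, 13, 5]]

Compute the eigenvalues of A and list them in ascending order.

det(sI - A) = s^3 - (tr A)s^2 + (M11 + M22 + M33)s - det A, where Mii is the 2×2 principal minor of A obtained by deleting row i and column i.
tr A = 9 + (-12) + 5 = 2; M11 = (-12)·5 - 0·13 = -60 - 0 = -60; M22 = 9·5 - 0·16 = 45 - 0 = 45; M33 = 9·(-12) - 7·(-14) = -108 - (-98) = -10; sum of minors = -25.
det A = 9·((-12)·5 - 0·13) - 7·((-14)·5 - 0·16) + 0·((-14)·13 - (-12)·16) = 9·(-60) - 7·(-70) + 0·10 = -50.
So p(s) = det(sI - A) = s^3 - 2s^2 - 25s + 50.
Rational-root test: any integer root divides 50. Testing small divisors, s = 2 works: p(2) = 8 + (-8) + (-50) + 50 = 0, so (s - 2) is a factor.
Dividing, p(s) = (s - 2)(s^2 - 25).
Factor s^2 - 25: two numbers with sum 0 and product -25 are 5 and -5, so s^2 - 25 = (s - 5)(s + 5).
Hence p(s) = (s - 5) (s - 2) (s + 5), with roots -5, 2, 5.
At least one eigenvalue has non-negative real part, so the system is not asymptotically stable.

-5, 2, 5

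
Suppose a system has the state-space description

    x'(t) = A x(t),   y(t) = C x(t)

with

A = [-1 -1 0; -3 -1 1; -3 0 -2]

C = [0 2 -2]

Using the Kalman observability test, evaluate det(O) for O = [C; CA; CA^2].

CA = [[0, -2, 6]]
CA^2 = [[-12, 2, -14]]
Observability matrix O = [C; CA; CA^2] = [[0, 2, -2], [0, -2, 6], [-12, 2, -14]]
Expanding along the first row, det(O) = 0·((-2)·(-14) - 6·2) - 2·(0·(-14) - 6·(-12)) + (-2)·(0·2 - (-2)·(-12)) = 0·16 - 2·72 + (-2)·(-24) = -96
Since det(O) ≠ 0, rank(O) = 3 and the system is completely observable.

-96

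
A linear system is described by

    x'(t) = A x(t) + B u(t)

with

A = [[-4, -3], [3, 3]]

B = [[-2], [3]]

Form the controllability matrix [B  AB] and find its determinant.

-3

AB = [[-1], [3]]
Controllability matrix C = [B  AB] = [[-2, -1], [3, 3]]
det(C) = (-2)·3 - (-1)·3 = -6 - (-3) = -3
Since det(C) ≠ 0, rank(C) = 2 and the system is completely controllable.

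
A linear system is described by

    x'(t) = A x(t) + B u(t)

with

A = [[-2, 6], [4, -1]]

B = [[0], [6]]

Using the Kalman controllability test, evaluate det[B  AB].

-216

AB = [[36], [-6]]
Controllability matrix C = [B  AB] = [[0, 36], [6, -6]]
det(C) = 0·(-6) - 36·6 = 0 - 216 = -216
Since det(C) ≠ 0, rank(C) = 2 and the system is completely controllable.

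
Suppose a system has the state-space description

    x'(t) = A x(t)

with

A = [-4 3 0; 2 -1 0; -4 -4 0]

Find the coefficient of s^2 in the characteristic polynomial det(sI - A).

5

Expand det(sI - A) for the 3×3 matrix.
p(s) = s^3 + 5s^2 - 2s.
(Check: constant term = det(-A) = (-1)^3 det A = 0; coefficient of s^2 = -tr A = 5.)
The coefficient of s^2 is 5.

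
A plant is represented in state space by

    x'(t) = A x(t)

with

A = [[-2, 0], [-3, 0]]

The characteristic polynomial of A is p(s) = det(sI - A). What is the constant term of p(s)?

For a 2×2 matrix, det(sI - A) = s^2 - (tr A)s + det A.
tr A = -2, det A = 0.
So p(s) = s^2 + 2s.
The constant term is 0.

0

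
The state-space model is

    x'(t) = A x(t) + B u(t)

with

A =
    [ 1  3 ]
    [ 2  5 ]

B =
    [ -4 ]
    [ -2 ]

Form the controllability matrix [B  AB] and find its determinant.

52

AB = [[-10], [-18]]
Controllability matrix C = [B  AB] = [[-4, -10], [-2, -18]]
det(C) = (-4)·(-18) - (-10)·(-2) = 72 - 20 = 52
Since det(C) ≠ 0, rank(C) = 2 and the system is completely controllable.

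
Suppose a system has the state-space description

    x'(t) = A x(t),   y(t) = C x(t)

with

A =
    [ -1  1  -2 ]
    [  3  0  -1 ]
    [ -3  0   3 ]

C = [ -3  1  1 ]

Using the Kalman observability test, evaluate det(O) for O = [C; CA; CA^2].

-189

CA = [[3, -3, 8]]
CA^2 = [[-36, 3, 21]]
Observability matrix O = [C; CA; CA^2] = [[-3, 1, 1], [3, -3, 8], [-36, 3, 21]]
Expanding along the first row, det(O) = (-3)·((-3)·21 - 8·3) - 1·(3·21 - 8·(-36)) + 1·(3·3 - (-3)·(-36)) = (-3)·(-87) - 1·351 + 1·(-99) = -189
Since det(O) ≠ 0, rank(O) = 3 and the system is completely observable.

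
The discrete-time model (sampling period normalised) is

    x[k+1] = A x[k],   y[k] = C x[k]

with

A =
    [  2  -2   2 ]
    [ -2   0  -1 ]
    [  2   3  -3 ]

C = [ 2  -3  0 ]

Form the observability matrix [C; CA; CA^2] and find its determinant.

-830

CA = [[10, -4, 7]]
CA^2 = [[42, 1, 3]]
Observability matrix O = [C; CA; CA^2] = [[2, -3, 0], [10, -4, 7], [42, 1, 3]]
Expanding along the first row, det(O) = 2·((-4)·3 - 7·1) - (-3)·(10·3 - 7·42) + 0·(10·1 - (-4)·42) = 2·(-19) - (-3)·(-264) + 0·178 = -830
Since det(O) ≠ 0, rank(O) = 3 and the system is completely observable.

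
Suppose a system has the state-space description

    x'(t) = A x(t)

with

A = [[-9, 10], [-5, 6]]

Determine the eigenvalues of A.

-4, 1

det(sI - A) = s^2 - (tr A)s + det A, with tr A = (-9) + 6 = -3 and det A = (-9)·6 - 10·(-5) = -54 - (-50) = -4.
So p(s) = det(sI - A) = s^2 + 3s - 4.
Factor s^2 + 3s - 4: two numbers with sum -3 and product -4 are 1 and -4, so s^2 + 3s - 4 = (s - 1)(s + 4).
Hence p(s) = (s - 1) (s + 4), with roots -4, 1.
At least one eigenvalue has non-negative real part, so the system is not asymptotically stable.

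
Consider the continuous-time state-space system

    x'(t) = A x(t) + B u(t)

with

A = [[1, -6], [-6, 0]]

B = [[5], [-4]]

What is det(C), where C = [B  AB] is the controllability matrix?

AB = [[29], [-30]]
Controllability matrix C = [B  AB] = [[5, 29], [-4, -30]]
det(C) = 5·(-30) - 29·(-4) = -150 - (-116) = -34
Since det(C) ≠ 0, rank(C) = 2 and the system is completely controllable.

-34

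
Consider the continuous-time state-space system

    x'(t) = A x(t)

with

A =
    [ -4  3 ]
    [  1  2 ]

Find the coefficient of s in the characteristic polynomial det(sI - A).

For a 2×2 matrix, det(sI - A) = s^2 - (tr A)s + det A.
tr A = -2, det A = -11.
So p(s) = s^2 + 2s - 11.
The coefficient of s is 2.

2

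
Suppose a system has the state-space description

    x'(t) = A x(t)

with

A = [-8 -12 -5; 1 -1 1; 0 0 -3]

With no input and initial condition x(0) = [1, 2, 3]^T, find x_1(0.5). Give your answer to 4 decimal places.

det(sI - A) = s^3 - (tr A)s^2 + (M11 + M22 + M33)s - det A, where Mii is the 2×2 principal minor of A obtained by deleting row i and column i.
tr A = (-8) + (-1) + (-3) = -12; M11 = (-1)·(-3) - 1·0 = 3 - 0 = 3; M22 = (-8)·(-3) - (-5)·0 = 24 - 0 = 24; M33 = (-8)·(-1) - (-12)·1 = 8 - (-12) = 20; sum of minors = 47.
det A = (-8)·((-1)·(-3) - 1·0) - (-12)·(1·(-3) - 1·0) + (-5)·(1·0 - (-1)·0) = (-8)·3 - (-12)·(-3) + (-5)·0 = -60.
So p(s) = det(sI - A) = s^3 + 12s^2 + 47s + 60.
Rational-root test: any integer root divides 60. Testing small divisors, s = -3 works: p(-3) = -27 + 108 + (-141) + 60 = 0, so (s + 3) is a factor.
Dividing, p(s) = (s + 3)(s^2 + 9s + 20).
Factor s^2 + 9s + 20: two numbers with sum -9 and product 20 are -4 and -5, so s^2 + 9s + 20 = (s + 4)(s + 5).
Hence p(s) = (s + 3) (s + 4) (s + 5), with roots -5, -4, -3.
The eigenvalues -5, -4, -3 are distinct and real, so A is diagonalisable and x(t) = e^{At} x(0) = V diag(e^{λ_i t}) V^{-1} x(0), where the columns of V are the eigenvectors.
λ = -5: A - (-5)I = [[-3, -12, -5], [1, 4, 1], [0, 0, 2]]. v must be orthogonal to every row; (row 1) × (row 2) = [8, -2, 0], so take v_1 = [-4, 1, 0]^T.
λ = -4: A - (-4)I = [[-4, -12, -5], [1, 3, 1], [0, 0, 1]]. v must be orthogonal to every row; (row 1) × (row 2) = [3, -1, 0], so take v_2 = [-3, 1, 0]^T.
λ = -3: A - (-3)I = [[-5, -12, -5], [1, 2, 1], [0, 0, 0]]. v must be orthogonal to every row; (row 1) × (row 2) = [-2, 0, 2], so take v_3 = [-1, 0, 1]^T.
V = [v_1 v_2 v_3] = [[-4, -3, -1], [1, 1, 0], [0, 0, 1]] has det V = -1, so V^{-1} = adj(V)/det V = [[-1, -3, -1], [1, 4, 1], [0, 0, 1]].
Modal coordinates z(0) = V^{-1} x(0): (-1)·1 + (-3)·2 + (-1)·3 = -10; 1·1 + 4·2 + 1·3 = 12; 0·1 + 0·2 + 1·3 = 3; so z(0) = [-10, 12, 3]^T.
x_1(t) = Σ_i (v_i)_1 · z_i(0) · e^{λ_i t} (row 1 of V times the modal terms).
x_1(0.5) = (-4)·(-10)·e^{-5·0.5} + (-3)·12·e^{-4·0.5} + (-1)·3·e^{-3·0.5} = 40·0.08208500 + (-36)·0.13533528 + (-3)·0.22313016 = -2.2581.

-2.2581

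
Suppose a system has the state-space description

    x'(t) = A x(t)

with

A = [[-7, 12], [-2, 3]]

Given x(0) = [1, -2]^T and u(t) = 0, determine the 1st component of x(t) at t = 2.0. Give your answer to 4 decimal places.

-1.8575

det(sI - A) = s^2 - (tr A)s + det A, with tr A = (-7) + 3 = -4 and det A = (-7)·3 - 12·(-2) = -21 - (-24) = 3.
So p(s) = det(sI - A) = s^2 + 4s + 3.
Factor s^2 + 4s + 3: two numbers with sum -4 and product 3 are -1 and -3, so s^2 + 4s + 3 = (s + 1)(s + 3).
Hence p(s) = (s + 1) (s + 3), with roots -3, -1.
The eigenvalues -3, -1 are distinct and real, so A is diagonalisable and x(t) = e^{At} x(0) = V diag(e^{λ_i t}) V^{-1} x(0), where the columns of V are the eigenvectors.
λ = -3: A - (-3)I = [[-4, 12], [-2, 6]]. Row 1 gives (-4)·v1 + 12·v2 = 0, so take v_1 = [3, 1]^T.
λ = -1: A - (-1)I = [[-6, 12], [-2, 4]]. Row 1 gives (-6)·v1 + 12·v2 = 0, so take v_2 = [-2, -1]^T.
V = [v_1 v_2] = [[3, -2], [1, -1]] has det V = -1, so V^{-1} = adj(V)/det V = [[1, -2], [1, -3]].
Modal coordinates z(0) = V^{-1} x(0): 1·1 + (-2)·(-2) = 5; 1·1 + (-3)·(-2) = 7; so z(0) = [5, 7]^T.
x_1(t) = Σ_i (v_i)_1 · z_i(0) · e^{λ_i t} (row 1 of V times the modal terms).
x_1(2.0) = 3·5·e^{-3·2.0} + (-2)·7·e^{-1·2.0} = 15·0.002479 + (-14)·0.135335 = -1.8575.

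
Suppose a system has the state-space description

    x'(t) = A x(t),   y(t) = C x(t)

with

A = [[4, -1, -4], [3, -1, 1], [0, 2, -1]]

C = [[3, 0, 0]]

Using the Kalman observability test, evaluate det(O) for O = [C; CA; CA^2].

-837

CA = [[12, -3, -12]]
CA^2 = [[39, -33, -39]]
Observability matrix O = [C; CA; CA^2] = [[3, 0, 0], [12, -3, -12], [39, -33, -39]]
Expanding along the first row, det(O) = 3·((-3)·(-39) - (-12)·(-33)) - 0·(12·(-39) - (-12)·39) + 0·(12·(-33) - (-3)·39) = 3·(-279) - 0·0 + 0·(-279) = -837
Since det(O) ≠ 0, rank(O) = 3 and the system is completely observable.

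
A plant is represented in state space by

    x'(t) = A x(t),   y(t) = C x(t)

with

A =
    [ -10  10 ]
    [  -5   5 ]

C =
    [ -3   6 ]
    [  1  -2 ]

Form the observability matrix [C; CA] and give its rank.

CA = [[0, 0], [0, 0]]
Observability matrix O = [C; CA] = [[-3, 6], [1, -2], [0, 0], [0, 0]]
Every row of O is a scalar multiple of row 1 = [-3, 6] (multipliers 1, -1/3, 0, 0), so the rows span a one-dimensional space.
O ≠ 0, hence rank(O) = 1.
rank(O) = 1 < n = 2, so the pair (A, C) is not completely observable.

1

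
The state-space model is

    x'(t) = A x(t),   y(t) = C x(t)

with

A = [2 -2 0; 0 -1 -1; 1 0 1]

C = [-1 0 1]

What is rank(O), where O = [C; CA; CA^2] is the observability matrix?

CA = [[-1, 2, 1]]
CA^2 = [[-1, 0, -1]]
Observability matrix O = [C; CA; CA^2] = [[-1, 0, 1], [-1, 2, 1], [-1, 0, -1]]
det(O) = (-1)·(2·(-1) - 1·0) - 0·((-1)·(-1) - 1·(-1)) + 1·((-1)·0 - 2·(-1)) = (-1)·(-2) - 0·2 + 1·2 = 4 ≠ 0, so rank(O) = 3.
rank(O) = 3 = n, so the pair (A, C) is completely observable.

3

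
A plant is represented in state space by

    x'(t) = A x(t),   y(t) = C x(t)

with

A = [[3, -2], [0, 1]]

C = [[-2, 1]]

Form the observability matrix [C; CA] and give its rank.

CA = [[-6, 5]]
Observability matrix O = [C; CA] = [[-2, 1], [-6, 5]]
det(O) = (-2)·5 - 1·(-6) = -10 - (-6) = -4 ≠ 0, so rank(O) = 2.
rank(O) = 2 = n, so the pair (A, C) is completely observable.

2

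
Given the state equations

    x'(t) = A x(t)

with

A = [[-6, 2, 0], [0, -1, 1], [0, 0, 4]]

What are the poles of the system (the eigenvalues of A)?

-6, -1, 4

det(sI - A) = s^3 - (tr A)s^2 + (M11 + M22 + M33)s - det A, where Mii is the 2×2 principal minor of A obtained by deleting row i and column i.
tr A = (-6) + (-1) + 4 = -3; M11 = (-1)·4 - 1·0 = -4 - 0 = -4; M22 = (-6)·4 - 0·0 = -24 - 0 = -24; M33 = (-6)·(-1) - 2·0 = 6 - 0 = 6; sum of minors = -22.
det A = (-6)·((-1)·4 - 1·0) - 2·(0·4 - 1·0) + 0·(0·0 - (-1)·0) = (-6)·(-4) - 2·0 + 0·0 = 24.
So p(s) = det(sI - A) = s^3 + 3s^2 - 22s - 24.
Rational-root test: any integer root divides -24. Testing small divisors, s = -1 works: p(-1) = -1 + 3 + 22 + (-24) = 0, so (s + 1) is a factor.
Dividing, p(s) = (s + 1)(s^2 + 2s - 24).
Factor s^2 + 2s - 24: two numbers with sum -2 and product -24 are 4 and -6, so s^2 + 2s - 24 = (s - 4)(s + 6).
Hence p(s) = (s - 4) (s + 1) (s + 6), with roots -6, -1, 4.
At least one eigenvalue has non-negative real part, so the system is not asymptotically stable.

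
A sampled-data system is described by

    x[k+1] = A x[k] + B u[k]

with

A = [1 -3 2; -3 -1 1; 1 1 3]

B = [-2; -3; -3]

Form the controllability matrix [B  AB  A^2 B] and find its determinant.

-1672

AB = [[1], [6], [-14]]
A^2B = [[-45], [-23], [-35]]
Controllability matrix C = [B  AB  A^2B] = [[-2, 1, -45], [-3, 6, -23], [-3, -14, -35]]
Expanding along the first row, det(C) = (-2)·(6·(-35) - (-23)·(-14)) - 1·((-3)·(-35) - (-23)·(-3)) + (-45)·((-3)·(-14) - 6·(-3)) = (-2)·(-532) - 1·36 + (-45)·60 = -1672
Since det(C) ≠ 0, rank(C) = 3 and the system is completely controllable.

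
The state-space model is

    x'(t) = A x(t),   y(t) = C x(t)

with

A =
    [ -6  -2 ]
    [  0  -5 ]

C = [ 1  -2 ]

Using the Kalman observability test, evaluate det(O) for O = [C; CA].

CA = [[-6, 8]]
Observability matrix O = [C; CA] = [[1, -2], [-6, 8]]
det(O) = 1·8 - (-2)·(-6) = 8 - 12 = -4
Since det(O) ≠ 0, rank(O) = 2 and the system is completely observable.

-4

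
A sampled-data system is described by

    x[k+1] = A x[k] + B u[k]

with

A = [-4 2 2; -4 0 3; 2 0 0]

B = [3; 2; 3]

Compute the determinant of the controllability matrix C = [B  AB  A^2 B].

-310

AB = [[-2], [-3], [6]]
A^2B = [[14], [26], [-4]]
Controllability matrix C = [B  AB  A^2B] = [[3, -2, 14], [2, -3, 26], [3, 6, -4]]
Expanding along the first row, det(C) = 3·((-3)·(-4) - 26·6) - (-2)·(2·(-4) - 26·3) + 14·(2·6 - (-3)·3) = 3·(-144) - (-2)·(-86) + 14·21 = -310
Since det(C) ≠ 0, rank(C) = 3 and the system is completely controllable.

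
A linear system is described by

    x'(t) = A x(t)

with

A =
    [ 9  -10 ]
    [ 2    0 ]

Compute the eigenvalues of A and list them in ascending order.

4, 5

det(sI - A) = s^2 - (tr A)s + det A, with tr A = 9 + 0 = 9 and det A = 9·0 - (-10)·2 = 0 - (-20) = 20.
So p(s) = det(sI - A) = s^2 - 9s + 20.
Factor s^2 - 9s + 20: two numbers with sum 9 and product 20 are 5 and 4, so s^2 - 9s + 20 = (s - 5)(s - 4).
Hence p(s) = (s - 5) (s - 4), with roots 4, 5.
At least one eigenvalue has non-negative real part, so the system is not asymptotically stable.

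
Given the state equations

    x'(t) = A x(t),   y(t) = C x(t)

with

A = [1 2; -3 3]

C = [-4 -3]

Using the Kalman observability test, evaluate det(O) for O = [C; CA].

CA = [[5, -17]]
Observability matrix O = [C; CA] = [[-4, -3], [5, -17]]
det(O) = (-4)·(-17) - (-3)·5 = 68 - (-15) = 83
Since det(O) ≠ 0, rank(O) = 2 and the system is completely observable.

83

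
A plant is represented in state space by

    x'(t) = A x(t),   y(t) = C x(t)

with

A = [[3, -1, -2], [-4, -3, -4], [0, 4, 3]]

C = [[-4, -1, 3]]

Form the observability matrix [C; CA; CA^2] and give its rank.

CA = [[-8, 19, 21]]
CA^2 = [[-100, 35, 3]]
Observability matrix O = [C; CA; CA^2] = [[-4, -1, 3], [-8, 19, 21], [-100, 35, 3]]
det(O) = (-4)·(19·3 - 21·35) - (-1)·((-8)·3 - 21·(-100)) + 3·((-8)·35 - 19·(-100)) = (-4)·(-678) - (-1)·2076 + 3·1620 = 9648 ≠ 0, so rank(O) = 3.
rank(O) = 3 = n, so the pair (A, C) is completely observable.

3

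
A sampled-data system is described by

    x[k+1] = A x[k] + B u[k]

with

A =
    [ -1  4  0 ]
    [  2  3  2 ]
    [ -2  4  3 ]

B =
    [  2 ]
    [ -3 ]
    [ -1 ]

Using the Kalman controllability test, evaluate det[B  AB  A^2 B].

AB = [[-14], [-7], [-19]]
A^2B = [[-14], [-87], [-57]]
Controllability matrix C = [B  AB  A^2B] = [[2, -14, -14], [-3, -7, -87], [-1, -19, -57]]
Expanding along the first row, det(C) = 2·((-7)·(-57) - (-87)·(-19)) - (-14)·((-3)·(-57) - (-87)·(-1)) + (-14)·((-3)·(-19) - (-7)·(-1)) = 2·(-1254) - (-14)·84 + (-14)·50 = -2032
Since det(C) ≠ 0, rank(C) = 3 and the system is completely controllable.

-2032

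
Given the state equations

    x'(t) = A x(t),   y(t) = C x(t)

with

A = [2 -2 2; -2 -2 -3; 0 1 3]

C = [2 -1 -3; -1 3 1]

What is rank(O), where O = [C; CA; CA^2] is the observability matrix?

3

CA = [[6, -5, -2], [-8, -3, -8]]
CA^2 = [[22, -4, 21], [-10, 14, -31]]
Observability matrix O = [C; CA; CA^2] = [[2, -1, -3], [-1, 3, 1], [6, -5, -2], [-8, -3, -8], [22, -4, 21], [-10, 14, -31]]
Take the 3×3 submatrix of O formed by rows 1, 2, 3: [[2, -1, -3], [-1, 3, 1], [6, -5, -2]]. Its determinant is 2·(3·(-2) - 1·(-5)) - (-1)·((-1)·(-2) - 1·6) + (-3)·((-1)·(-5) - 3·6) = 2·(-1) - (-1)·(-4) + (-3)·(-13) = 33 ≠ 0.
So rank(O) ≥ 3; since O has 3 columns, rank(O) = 3.
rank(O) = 3 = n, so the pair (A, C) is completely observable.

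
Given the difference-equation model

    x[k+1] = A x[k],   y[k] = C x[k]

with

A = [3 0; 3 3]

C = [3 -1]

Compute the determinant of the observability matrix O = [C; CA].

CA = [[6, -3]]
Observability matrix O = [C; CA] = [[3, -1], [6, -3]]
det(O) = 3·(-3) - (-1)·6 = -9 - (-6) = -3
Since det(O) ≠ 0, rank(O) = 2 and the system is completely observable.

-3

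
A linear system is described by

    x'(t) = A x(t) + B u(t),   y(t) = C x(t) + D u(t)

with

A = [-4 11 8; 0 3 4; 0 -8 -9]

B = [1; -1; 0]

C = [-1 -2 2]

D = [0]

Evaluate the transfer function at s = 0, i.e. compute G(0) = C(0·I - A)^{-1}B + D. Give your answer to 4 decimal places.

8.3000

G(0) = C(-A)^{-1}B + D = -C A^{-1} B + D.
det A = -20, so A^{-1} = (1/-20)·adj(A) = [[-1/4, -7/4, -1], [0, -9/5, -4/5], [0, 8/5, 3/5]]
A^{-1} B = [3/2, 9/5, -8/5]^T
C A^{-1} B = -83/10
G(0) = D - C A^{-1} B = 0 - (-83/10) = 83/10 ≈ 8.3000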